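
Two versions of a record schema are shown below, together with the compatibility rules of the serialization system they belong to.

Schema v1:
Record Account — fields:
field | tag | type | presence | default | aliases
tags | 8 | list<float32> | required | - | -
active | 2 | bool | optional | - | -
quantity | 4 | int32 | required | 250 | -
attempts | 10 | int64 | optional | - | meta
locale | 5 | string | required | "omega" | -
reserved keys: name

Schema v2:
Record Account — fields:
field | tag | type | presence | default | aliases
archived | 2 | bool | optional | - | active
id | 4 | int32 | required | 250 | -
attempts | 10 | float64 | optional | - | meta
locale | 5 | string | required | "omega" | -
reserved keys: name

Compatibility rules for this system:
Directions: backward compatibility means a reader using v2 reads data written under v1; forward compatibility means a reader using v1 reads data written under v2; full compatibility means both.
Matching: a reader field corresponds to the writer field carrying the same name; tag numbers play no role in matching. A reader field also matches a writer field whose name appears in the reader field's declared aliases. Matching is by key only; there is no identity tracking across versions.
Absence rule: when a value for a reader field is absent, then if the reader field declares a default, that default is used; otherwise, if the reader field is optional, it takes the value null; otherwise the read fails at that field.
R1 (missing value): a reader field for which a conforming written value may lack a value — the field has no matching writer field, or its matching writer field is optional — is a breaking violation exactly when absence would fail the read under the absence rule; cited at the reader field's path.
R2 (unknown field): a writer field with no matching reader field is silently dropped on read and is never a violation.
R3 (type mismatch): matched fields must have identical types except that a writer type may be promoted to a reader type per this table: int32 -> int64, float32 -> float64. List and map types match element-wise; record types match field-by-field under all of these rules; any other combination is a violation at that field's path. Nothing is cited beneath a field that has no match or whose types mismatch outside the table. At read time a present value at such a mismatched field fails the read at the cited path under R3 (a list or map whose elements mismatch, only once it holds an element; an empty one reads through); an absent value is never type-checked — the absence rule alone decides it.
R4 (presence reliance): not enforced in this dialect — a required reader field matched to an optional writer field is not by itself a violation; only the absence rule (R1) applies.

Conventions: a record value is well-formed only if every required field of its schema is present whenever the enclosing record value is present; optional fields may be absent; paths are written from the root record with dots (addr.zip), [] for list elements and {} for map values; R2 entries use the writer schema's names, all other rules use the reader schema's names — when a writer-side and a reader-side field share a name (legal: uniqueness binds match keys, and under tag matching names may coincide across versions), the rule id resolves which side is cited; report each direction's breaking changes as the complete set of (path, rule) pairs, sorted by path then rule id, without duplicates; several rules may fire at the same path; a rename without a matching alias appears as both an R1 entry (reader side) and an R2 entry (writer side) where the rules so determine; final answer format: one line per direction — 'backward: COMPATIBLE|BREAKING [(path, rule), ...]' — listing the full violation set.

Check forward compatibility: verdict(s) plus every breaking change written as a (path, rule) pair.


arrows below run writer -> reader for Account
checking forward for Account: reader v1 against writer v2:
  no writer field matches reader tags
  no writer field matches reader active
  no writer field matches reader quantity
  attempts: paired with writer attempts (float64 -> int64; writer optional)
  locale: paired with writer locale (string -> string; writer required)
  writer field archived has no reader counterpart
  writer field id has no reader counterpart
  breaking: (attempts, R3)
  breaking: (tags, R1)
  => forward verdict for Account: BREAKING, 2 violation(s)
the rest of the Account diff is inert for this question:
  renamed field active to archived in record Account (alias active declared on the renamed field) -> inert for the asked Account verdict: nothing fires
  renamed field quantity to id in record Account -> inert for the asked Account verdict: nothing fires

forward: BREAKING [(attempts, R3), (tags, R1)]


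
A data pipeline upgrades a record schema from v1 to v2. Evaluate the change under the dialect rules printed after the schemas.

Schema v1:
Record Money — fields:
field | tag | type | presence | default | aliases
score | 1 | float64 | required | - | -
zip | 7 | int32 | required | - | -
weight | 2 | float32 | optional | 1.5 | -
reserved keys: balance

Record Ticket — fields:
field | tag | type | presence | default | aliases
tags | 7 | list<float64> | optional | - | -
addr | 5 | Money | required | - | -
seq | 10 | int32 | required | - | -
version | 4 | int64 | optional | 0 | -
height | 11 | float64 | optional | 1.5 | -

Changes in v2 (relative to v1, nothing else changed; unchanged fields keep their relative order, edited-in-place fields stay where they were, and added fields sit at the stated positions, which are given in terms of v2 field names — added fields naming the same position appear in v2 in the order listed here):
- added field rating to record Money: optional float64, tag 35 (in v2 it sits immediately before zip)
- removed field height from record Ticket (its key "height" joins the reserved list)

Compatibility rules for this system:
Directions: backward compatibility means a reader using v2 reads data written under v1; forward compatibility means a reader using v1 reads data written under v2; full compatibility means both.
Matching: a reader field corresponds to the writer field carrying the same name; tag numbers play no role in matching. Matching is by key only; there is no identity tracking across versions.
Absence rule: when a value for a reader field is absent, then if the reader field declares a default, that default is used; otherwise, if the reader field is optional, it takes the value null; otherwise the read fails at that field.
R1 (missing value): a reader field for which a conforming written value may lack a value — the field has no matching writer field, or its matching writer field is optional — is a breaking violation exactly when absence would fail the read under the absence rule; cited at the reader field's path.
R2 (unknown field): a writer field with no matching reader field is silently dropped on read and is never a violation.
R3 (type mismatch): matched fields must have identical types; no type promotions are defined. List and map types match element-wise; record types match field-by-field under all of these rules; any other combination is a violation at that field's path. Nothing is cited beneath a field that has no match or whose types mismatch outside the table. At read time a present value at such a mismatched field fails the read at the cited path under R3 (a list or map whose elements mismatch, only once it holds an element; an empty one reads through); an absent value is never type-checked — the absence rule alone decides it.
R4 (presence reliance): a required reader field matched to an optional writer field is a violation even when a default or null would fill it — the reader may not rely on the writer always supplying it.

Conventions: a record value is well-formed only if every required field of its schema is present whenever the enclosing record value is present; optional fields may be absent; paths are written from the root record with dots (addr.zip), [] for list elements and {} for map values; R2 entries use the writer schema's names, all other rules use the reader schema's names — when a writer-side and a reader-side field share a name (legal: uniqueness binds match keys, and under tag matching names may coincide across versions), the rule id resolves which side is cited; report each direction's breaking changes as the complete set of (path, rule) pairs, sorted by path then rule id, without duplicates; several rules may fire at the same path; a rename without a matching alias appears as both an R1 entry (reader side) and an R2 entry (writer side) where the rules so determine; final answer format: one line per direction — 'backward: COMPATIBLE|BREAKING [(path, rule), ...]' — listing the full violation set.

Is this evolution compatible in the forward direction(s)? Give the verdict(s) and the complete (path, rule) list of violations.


each type pair in Ticket: writer, then reader
forward on Ticket — v1 reading data written by v2:
  tags: list<float64> -> list<float64>, writer optional; from tags
  addr: Money -> Money, writer required; from addr
  seq: int32 -> int32, writer required; from seq
  version: int64 -> int64, writer optional; from version
  no writer field matches reader height
  addr.score: float64 -> float64, writer required; from addr.score
  addr.zip: int32 -> int32, writer required; from addr.zip
  addr.weight: float32 -> float32, writer optional; from addr.weight
  writer addr.rating: unknown to reader
  nothing fires on Ticket: forward is COMPATIBLE
remaining Ticket differences; none change what is asked:
  added field rating to record Money: optional float64, tag 35 (in v2 it sits immediately before zip) -> no rule fires on it in Ticket's dialect; the asked verdict holds
  removed field height from record Ticket (its key "height" joins the reserved list) -> no rule fires on it in Ticket's dialect; the asked verdict holds

forward: COMPATIBLE []


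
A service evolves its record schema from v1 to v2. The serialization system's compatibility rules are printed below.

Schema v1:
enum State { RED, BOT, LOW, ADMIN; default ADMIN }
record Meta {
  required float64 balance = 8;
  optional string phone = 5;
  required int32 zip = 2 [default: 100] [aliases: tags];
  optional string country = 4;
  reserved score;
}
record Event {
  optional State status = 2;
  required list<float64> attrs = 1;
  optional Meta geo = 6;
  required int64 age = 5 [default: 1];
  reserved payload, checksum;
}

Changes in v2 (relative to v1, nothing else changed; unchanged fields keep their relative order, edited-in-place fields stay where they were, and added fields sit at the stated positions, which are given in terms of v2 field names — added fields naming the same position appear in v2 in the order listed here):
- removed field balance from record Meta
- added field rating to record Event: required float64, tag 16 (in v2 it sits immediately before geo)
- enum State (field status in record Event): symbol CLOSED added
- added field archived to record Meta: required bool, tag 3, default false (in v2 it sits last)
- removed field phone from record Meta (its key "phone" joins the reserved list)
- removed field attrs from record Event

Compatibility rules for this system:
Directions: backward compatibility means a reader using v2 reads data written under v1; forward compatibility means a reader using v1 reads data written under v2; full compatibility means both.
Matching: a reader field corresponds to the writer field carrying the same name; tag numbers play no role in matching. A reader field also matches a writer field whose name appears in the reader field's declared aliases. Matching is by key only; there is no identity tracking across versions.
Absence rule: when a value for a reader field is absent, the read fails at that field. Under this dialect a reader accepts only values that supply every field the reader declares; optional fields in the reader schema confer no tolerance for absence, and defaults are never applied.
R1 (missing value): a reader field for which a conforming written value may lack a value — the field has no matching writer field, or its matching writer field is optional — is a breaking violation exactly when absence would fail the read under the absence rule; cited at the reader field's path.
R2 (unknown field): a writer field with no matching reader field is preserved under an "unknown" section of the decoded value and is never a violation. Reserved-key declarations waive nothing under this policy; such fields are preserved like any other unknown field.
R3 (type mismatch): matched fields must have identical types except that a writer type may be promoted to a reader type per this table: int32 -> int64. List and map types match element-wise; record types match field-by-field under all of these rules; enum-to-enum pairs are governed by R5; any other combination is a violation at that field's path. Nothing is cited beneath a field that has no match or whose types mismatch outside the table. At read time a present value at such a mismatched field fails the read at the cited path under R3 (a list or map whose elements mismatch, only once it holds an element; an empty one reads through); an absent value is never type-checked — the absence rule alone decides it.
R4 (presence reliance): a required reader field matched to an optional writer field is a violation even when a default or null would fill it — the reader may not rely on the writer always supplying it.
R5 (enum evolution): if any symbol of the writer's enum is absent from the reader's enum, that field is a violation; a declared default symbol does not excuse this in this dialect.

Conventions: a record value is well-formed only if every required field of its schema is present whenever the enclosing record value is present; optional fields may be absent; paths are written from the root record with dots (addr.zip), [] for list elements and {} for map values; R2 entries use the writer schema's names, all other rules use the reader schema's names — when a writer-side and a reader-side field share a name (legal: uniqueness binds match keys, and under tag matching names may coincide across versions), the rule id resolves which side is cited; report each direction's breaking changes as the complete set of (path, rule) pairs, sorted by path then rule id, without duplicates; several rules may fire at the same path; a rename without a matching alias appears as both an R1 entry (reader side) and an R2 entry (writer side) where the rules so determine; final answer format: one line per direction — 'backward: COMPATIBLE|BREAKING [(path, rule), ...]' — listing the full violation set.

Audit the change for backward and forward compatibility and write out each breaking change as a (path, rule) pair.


in Event below, arrows point writer -> reader
backward analysis of Event with v2 as reader and v1 as writer:
  status: paired with writer status (State -> State; writer optional)
  no writer field matches reader rating
  geo: paired with writer geo (Meta -> Meta; writer optional)
  age: paired with writer age (int64 -> int64; writer required)
  leftover writer field: attrs
  geo.zip: paired with writer geo.zip (int32 -> int32; writer required)
  geo.country: paired with writer geo.country (string -> string; writer optional)
  no writer field matches reader geo.archived
  leftover writer field: geo.balance
  leftover writer field: geo.phone
  rule R1 violated at geo
  rule R1 violated at geo.archived
  rule R1 violated at geo.country
  rule R1 violated at rating
  rule R1 violated at status
  => backward verdict for Event: BREAKING, 5 violation(s)
forward analysis of Event with v1 as reader and v2 as writer:
  status: paired with writer status (State -> State; writer optional)
  no writer field matches reader attrs
  geo: paired with writer geo (Meta -> Meta; writer optional)
  age: paired with writer age (int64 -> int64; writer required)
  leftover writer field: rating
  no writer field matches reader geo.balance
  no writer field matches reader geo.phone
  geo.zip: paired with writer geo.zip (int32 -> int32; writer required)
  geo.country: paired with writer geo.country (string -> string; writer optional)
  leftover writer field: geo.archived
  rule R1 violated at attrs
  rule R1 violated at geo
  rule R1 violated at geo.balance
  rule R1 violated at geo.country
  rule R1 violated at geo.phone
  rule R1 violated at status
  rule R5 violated at status
  => forward verdict for Event: BREAKING, 7 violation(s)

backward: BREAKING [(geo, R1), (geo.archived, R1), (geo.country, R1), (rating, R1), (status, R1)]; forward: BREAKING [(attrs, R1), (geo, R1), (geo.balance, R1), (geo.country, R1), (geo.phone, R1), (status, R1), (status, R5)]


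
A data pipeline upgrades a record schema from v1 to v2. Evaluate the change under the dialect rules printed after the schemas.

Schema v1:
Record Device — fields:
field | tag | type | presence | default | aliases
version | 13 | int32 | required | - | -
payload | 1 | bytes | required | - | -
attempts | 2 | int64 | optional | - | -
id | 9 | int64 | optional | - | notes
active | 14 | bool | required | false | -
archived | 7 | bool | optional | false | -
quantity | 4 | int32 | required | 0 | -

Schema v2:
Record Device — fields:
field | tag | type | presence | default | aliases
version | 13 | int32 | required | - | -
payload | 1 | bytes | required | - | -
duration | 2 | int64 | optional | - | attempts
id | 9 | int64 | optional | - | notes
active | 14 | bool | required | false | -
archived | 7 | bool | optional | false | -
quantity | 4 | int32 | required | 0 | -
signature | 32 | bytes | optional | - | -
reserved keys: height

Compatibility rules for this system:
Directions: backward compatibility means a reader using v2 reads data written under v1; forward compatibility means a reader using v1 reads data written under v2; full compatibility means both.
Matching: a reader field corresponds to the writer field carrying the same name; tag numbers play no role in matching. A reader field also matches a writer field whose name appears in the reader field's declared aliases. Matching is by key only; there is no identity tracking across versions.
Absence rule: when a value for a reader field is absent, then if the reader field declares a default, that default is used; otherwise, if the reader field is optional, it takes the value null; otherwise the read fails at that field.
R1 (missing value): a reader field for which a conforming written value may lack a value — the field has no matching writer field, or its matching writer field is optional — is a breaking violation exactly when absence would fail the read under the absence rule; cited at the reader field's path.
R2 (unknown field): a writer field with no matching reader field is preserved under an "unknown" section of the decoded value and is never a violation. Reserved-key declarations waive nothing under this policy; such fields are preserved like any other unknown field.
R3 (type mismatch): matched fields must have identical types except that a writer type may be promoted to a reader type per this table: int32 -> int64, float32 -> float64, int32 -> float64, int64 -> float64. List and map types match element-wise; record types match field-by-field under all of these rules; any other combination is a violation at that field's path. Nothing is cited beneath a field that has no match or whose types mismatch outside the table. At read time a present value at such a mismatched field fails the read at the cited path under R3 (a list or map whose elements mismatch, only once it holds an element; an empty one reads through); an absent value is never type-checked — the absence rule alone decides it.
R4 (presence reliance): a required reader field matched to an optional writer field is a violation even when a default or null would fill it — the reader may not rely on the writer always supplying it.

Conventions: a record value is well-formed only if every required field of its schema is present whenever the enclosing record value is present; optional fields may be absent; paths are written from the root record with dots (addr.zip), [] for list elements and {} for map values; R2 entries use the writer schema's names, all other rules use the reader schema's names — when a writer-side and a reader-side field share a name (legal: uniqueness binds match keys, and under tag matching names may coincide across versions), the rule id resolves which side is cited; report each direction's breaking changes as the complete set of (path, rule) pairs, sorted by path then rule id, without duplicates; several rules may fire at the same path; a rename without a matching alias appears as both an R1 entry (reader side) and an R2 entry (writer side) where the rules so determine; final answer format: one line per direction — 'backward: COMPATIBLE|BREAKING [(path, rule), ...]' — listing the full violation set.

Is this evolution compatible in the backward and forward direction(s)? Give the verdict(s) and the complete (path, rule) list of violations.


backward: COMPATIBLE []; forward: COMPATIBLE []

the writer's type comes first in each Device pair
backward pass over Device, reader schema v2, writer schema v1:
  writer required, int32 -> int32: reader version maps from writer version
  writer required, bytes -> bytes: reader payload maps from writer payload
  writer optional, int64 -> int64: reader duration maps from writer attempts
  writer optional, int64 -> int64: reader id maps from writer id
  writer required, bool -> bool: reader active maps from writer active
  writer optional, bool -> bool: reader archived maps from writer archived
  writer required, int32 -> int32: reader quantity maps from writer quantity
  signature has no writer counterpart
  => backward verdict for Device: COMPATIBLE, no violations
forward pass over Device, reader schema v1, writer schema v2:
  writer required, int32 -> int32: reader version maps from writer version
  writer required, bytes -> bytes: reader payload maps from writer payload
  attempts has no writer counterpart
  writer optional, int64 -> int64: reader id maps from writer id
  writer required, bool -> bool: reader active maps from writer active
  writer optional, bool -> bool: reader archived maps from writer archived
  writer required, int32 -> int32: reader quantity maps from writer quantity
  duration (writer side), unknown to reader
  signature (writer side), unknown to reader
  => forward verdict for Device: COMPATIBLE, no violations


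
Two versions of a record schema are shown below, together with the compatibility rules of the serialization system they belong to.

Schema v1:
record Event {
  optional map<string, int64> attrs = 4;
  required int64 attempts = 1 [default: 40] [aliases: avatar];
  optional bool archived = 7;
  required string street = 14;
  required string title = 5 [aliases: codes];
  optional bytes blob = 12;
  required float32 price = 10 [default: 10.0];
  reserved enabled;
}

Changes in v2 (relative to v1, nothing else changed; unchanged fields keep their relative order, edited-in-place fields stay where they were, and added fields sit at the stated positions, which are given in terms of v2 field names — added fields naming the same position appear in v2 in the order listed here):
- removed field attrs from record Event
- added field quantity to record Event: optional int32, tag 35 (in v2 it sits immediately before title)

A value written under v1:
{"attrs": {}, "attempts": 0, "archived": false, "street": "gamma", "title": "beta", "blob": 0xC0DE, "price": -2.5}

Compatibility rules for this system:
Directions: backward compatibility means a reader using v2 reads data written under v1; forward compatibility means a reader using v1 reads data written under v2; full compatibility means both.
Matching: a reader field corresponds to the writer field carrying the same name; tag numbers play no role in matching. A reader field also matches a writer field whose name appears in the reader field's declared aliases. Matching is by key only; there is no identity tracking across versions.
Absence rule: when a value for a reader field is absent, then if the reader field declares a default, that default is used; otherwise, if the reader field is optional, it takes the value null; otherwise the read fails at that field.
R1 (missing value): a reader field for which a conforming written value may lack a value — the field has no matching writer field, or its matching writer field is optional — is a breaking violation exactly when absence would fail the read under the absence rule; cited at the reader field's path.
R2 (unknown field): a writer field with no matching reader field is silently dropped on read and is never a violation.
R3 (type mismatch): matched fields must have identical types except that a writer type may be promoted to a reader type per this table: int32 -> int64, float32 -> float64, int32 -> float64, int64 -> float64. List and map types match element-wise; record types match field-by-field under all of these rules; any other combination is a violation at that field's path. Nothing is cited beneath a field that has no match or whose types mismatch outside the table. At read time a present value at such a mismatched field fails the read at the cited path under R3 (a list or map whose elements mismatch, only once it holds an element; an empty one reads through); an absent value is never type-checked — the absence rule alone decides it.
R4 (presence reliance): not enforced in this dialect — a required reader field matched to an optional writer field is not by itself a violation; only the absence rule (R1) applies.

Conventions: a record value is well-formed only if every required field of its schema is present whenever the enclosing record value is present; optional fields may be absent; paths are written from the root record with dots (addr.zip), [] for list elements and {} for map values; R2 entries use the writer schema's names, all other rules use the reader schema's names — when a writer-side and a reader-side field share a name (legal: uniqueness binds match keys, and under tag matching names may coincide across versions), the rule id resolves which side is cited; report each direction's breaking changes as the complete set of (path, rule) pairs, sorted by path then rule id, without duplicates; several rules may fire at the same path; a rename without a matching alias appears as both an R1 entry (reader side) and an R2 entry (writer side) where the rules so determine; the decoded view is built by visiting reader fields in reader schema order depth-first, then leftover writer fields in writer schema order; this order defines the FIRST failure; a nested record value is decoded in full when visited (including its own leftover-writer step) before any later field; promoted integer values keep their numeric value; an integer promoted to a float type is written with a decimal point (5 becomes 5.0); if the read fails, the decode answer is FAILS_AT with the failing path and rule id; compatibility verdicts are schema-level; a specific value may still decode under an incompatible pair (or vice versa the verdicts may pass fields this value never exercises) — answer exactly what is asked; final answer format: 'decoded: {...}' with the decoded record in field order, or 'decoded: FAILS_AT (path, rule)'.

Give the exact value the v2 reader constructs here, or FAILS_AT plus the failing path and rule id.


decoded: {"attempts": 0, "archived": false, "street": "gamma", "quantity": null, "title": "beta", "blob": 0xC0DE, "price": -2.5}

in Event below, arrows point writer -> reader
decoding the Event value with the v2 reader:
  attempts := 0
  archived := false
  street := "gamma"
  quantity := null (absent, optional -> null)
  title := "beta"
  blob := 0xC0DE
  price := -2.5
  writer attrs: unknown -> dropped
  => decoded: {"attempts": 0, "archived": false, "street": "gamma", "quantity": null, "title": "beta", "blob": 0xC0DE, "price": -2.5}


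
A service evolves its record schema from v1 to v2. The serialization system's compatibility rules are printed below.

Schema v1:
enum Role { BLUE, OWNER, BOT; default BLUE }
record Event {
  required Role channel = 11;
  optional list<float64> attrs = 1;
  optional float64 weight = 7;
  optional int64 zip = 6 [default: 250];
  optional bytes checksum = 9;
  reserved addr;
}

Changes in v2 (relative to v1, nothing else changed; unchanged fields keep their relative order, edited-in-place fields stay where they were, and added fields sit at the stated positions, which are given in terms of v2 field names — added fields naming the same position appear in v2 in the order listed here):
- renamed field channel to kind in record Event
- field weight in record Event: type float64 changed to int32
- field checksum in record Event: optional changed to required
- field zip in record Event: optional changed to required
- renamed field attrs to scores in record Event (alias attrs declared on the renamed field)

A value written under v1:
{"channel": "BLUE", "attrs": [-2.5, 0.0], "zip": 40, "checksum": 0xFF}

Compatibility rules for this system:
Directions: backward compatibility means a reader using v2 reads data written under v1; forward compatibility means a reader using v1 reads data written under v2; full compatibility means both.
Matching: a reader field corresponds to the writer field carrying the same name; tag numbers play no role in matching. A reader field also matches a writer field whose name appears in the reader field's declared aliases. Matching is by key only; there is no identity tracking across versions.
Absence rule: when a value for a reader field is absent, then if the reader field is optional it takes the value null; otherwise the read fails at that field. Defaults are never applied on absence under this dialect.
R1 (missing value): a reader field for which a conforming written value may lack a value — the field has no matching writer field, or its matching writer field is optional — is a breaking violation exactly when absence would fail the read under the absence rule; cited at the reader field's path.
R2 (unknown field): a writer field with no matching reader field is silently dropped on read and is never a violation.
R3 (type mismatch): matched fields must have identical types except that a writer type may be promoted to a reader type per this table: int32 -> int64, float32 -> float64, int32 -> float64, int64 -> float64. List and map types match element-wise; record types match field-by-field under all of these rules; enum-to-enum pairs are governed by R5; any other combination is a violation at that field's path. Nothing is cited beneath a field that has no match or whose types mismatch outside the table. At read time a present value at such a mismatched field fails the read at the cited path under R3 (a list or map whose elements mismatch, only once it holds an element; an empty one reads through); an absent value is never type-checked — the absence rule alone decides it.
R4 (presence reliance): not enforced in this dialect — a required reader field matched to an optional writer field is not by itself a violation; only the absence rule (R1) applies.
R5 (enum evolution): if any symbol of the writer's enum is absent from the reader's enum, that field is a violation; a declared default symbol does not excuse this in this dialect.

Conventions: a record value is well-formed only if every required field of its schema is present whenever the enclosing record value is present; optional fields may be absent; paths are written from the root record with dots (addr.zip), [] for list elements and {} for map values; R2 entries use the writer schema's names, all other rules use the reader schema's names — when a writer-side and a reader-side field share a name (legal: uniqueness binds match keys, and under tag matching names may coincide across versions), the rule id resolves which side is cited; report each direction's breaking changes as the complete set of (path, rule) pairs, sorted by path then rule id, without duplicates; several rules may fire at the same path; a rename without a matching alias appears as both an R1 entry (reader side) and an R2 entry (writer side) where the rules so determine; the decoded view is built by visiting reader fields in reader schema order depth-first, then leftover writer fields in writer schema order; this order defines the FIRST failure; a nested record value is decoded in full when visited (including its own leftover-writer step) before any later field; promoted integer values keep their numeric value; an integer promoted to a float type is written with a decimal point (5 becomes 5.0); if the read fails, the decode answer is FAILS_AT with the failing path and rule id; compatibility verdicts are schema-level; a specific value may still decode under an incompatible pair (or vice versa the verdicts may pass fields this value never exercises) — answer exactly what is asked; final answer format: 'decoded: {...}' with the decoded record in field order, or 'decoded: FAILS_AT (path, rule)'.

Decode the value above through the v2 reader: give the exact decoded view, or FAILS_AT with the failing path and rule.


arrows below run writer -> reader for Event
migrating the Event value to v2:
  read fails at kind under R1 (no fill)
  => FAILS_AT (kind, R1)
remaining Event differences; none change what is asked:
  field weight in record Event: type float64 changed to int32 -> affects the rule determinations only; this particular Event value decodes identically
  field checksum in record Event: optional changed to required -> affects the rule determinations only; this particular Event value decodes identically
  field zip in record Event: optional changed to required -> affects the rule determinations only; this particular Event value decodes identically
  renamed field attrs to scores in record Event (alias attrs declared on the renamed field) -> inert under this dialect — no rule fires on Event and the result does not move

decoded: FAILS_AT (kind, R1)


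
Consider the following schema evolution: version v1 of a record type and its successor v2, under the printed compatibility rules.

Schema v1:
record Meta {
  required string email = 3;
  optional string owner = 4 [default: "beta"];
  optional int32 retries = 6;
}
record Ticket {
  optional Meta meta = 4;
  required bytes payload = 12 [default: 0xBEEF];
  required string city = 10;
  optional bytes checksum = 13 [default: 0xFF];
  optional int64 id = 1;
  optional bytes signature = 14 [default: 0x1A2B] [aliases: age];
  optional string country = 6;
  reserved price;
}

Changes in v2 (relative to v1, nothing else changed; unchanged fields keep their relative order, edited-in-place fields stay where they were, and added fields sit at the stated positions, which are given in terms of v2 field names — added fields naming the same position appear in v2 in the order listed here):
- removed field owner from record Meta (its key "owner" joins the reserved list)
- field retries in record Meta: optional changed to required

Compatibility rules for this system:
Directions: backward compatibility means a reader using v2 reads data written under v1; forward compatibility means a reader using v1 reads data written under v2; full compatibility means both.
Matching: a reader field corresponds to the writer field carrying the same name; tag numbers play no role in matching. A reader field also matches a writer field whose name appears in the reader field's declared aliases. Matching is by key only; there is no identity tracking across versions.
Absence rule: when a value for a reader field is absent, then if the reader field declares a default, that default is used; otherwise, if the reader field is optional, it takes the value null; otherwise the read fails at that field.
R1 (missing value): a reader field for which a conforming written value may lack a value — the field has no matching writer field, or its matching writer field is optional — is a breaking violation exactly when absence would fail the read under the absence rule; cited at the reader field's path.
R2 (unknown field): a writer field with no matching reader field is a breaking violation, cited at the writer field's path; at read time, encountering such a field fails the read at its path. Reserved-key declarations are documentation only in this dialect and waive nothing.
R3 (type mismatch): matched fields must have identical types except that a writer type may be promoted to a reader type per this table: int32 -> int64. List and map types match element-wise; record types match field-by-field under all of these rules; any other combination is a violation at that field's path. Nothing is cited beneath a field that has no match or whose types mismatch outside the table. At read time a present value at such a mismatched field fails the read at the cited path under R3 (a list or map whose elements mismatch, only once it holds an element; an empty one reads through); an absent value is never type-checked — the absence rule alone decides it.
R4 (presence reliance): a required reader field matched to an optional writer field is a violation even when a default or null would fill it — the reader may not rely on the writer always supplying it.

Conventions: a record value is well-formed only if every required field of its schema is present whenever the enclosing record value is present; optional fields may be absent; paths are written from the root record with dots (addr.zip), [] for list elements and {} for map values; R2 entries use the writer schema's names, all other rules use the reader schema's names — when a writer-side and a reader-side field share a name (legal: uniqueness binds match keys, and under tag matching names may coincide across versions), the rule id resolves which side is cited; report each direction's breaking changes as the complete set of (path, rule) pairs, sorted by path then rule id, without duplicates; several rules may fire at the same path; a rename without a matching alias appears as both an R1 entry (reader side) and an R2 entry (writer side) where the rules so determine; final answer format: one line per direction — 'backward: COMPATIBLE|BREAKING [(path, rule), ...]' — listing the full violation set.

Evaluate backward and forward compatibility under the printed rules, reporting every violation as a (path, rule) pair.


arrows below run writer -> reader for Ticket
backward for Ticket (reader v2, writer v1):
  writer optional, Meta -> Meta: reader meta maps from writer meta
  writer required, bytes -> bytes: reader payload maps from writer payload
  writer required, string -> string: reader city maps from writer city
  writer optional, bytes -> bytes: reader checksum maps from writer checksum
  writer optional, int64 -> int64: reader id maps from writer id
  writer optional, bytes -> bytes: reader signature maps from writer signature
  writer optional, string -> string: reader country maps from writer country
  writer required, string -> string: reader meta.email maps from writer meta.email
  writer optional, int32 -> int32: reader meta.retries maps from writer meta.retries
  writer meta.owner: unknown to reader
  rule R2 violated at meta.owner
  rule R1 violated at meta.retries
  rule R4 violated at meta.retries
  => backward verdict for Ticket: BREAKING, 3 violation(s)
forward for Ticket (reader v1, writer v2):
  writer optional, Meta -> Meta: reader meta maps from writer meta
  writer required, bytes -> bytes: reader payload maps from writer payload
  writer required, string -> string: reader city maps from writer city
  writer optional, bytes -> bytes: reader checksum maps from writer checksum
  writer optional, int64 -> int64: reader id maps from writer id
  writer optional, bytes -> bytes: reader signature maps from writer signature
  writer optional, string -> string: reader country maps from writer country
  writer required, string -> string: reader meta.email maps from writer meta.email
  no writer field matches reader meta.owner
  writer required, int32 -> int32: reader meta.retries maps from writer meta.retries
  => forward: COMPATIBLE

backward: BREAKING [(meta.owner, R2), (meta.retries, R1), (meta.retries, R4)]; forward: COMPATIBLE []


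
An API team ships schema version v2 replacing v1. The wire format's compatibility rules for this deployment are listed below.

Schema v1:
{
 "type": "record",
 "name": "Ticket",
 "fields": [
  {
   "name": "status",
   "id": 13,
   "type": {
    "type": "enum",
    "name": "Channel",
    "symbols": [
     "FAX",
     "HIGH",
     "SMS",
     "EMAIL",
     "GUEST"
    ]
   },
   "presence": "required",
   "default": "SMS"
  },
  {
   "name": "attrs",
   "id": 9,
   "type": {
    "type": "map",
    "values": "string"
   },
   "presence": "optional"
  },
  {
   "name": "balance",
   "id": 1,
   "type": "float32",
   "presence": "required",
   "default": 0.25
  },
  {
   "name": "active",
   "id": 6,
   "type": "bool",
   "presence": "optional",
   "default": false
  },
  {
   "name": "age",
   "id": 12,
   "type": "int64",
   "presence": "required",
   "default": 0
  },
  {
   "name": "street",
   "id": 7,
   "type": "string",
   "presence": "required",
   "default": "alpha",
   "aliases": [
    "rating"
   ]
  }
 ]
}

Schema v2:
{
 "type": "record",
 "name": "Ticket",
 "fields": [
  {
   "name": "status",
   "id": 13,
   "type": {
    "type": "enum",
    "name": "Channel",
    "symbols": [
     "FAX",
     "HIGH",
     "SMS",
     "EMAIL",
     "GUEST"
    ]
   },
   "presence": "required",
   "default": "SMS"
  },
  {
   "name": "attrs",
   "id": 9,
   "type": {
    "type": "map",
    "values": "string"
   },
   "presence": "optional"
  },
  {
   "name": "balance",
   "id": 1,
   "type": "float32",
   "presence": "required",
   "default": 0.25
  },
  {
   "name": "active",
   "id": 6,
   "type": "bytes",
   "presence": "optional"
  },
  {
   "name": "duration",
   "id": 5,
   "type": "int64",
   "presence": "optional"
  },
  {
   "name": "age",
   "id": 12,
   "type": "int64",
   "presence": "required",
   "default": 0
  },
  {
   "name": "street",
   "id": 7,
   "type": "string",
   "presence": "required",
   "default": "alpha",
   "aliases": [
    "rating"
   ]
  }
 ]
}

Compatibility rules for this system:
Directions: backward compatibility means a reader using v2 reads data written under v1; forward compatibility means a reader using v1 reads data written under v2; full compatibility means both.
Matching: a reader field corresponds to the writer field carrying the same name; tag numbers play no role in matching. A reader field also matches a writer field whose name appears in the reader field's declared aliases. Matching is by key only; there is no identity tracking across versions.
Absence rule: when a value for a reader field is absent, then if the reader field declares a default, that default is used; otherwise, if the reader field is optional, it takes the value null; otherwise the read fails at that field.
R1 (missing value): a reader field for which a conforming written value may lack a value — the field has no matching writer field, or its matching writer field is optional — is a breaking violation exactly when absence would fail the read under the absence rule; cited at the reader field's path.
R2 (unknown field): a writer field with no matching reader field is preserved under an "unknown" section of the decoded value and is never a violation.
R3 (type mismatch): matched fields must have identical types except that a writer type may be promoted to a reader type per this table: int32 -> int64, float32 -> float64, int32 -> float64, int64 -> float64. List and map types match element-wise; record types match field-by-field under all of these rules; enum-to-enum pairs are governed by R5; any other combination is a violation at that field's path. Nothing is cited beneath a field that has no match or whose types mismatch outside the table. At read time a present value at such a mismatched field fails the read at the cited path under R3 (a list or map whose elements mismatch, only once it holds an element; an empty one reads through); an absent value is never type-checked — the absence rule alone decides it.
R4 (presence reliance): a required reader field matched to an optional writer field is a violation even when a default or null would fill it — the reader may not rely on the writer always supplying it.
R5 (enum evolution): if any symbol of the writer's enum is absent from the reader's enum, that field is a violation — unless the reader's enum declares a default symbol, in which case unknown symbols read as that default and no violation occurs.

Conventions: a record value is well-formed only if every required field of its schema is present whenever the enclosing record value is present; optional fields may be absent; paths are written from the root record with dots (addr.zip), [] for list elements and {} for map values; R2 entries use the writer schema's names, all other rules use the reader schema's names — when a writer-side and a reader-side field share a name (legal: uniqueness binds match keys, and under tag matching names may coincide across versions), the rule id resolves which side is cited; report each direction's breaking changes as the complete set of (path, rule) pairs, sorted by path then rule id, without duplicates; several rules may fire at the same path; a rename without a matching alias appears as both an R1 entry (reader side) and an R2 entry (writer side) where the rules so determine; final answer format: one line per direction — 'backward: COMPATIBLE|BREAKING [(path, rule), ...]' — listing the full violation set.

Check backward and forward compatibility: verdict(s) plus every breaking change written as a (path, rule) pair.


the writer's type comes first in each Ticket pair
backward for Ticket (reader v2, writer v1):
  status <- status (Channel -> Channel, writer required)
  attrs <- attrs (map<string, string> -> map<string, string>, writer optional)
  balance <- balance (float32 -> float32, writer required)
  active <- active (bool -> bytes, writer optional)
  duration has no writer counterpart
  age <- age (int64 -> int64, writer required)
  street <- street (string -> string, writer required)
  violation R3 at active
  => backward verdict for Ticket: BREAKING, 1 violation(s)
forward for Ticket (reader v1, writer v2):
  status <- status (Channel -> Channel, writer required)
  attrs <- attrs (map<string, string> -> map<string, string>, writer optional)
  balance <- balance (float32 -> float32, writer required)
  active <- active (bytes -> bool, writer optional)
  age <- age (int64 -> int64, writer required)
  street <- street (string -> string, writer required)
  duration (writer side), unknown to reader
  violation R3 at active
  => forward verdict for Ticket: BREAKING, 1 violation(s)

backward: BREAKING [(active, R3)]; forward: BREAKING [(active, R3)]
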